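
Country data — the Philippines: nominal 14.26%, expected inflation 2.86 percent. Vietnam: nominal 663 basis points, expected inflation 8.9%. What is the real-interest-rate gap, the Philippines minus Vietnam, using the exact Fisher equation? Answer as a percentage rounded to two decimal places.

13.17%

The Philippines: (1 + 0.1426)/(1 + 0.0286) − 1 = 11.0830%
Vietnam: (1 + 0.0663)/(1 + 0.0890) − 1 = -2.0845%
Differential = 11.0830% − (-2.0845%) = 13.1675% → 13.17%.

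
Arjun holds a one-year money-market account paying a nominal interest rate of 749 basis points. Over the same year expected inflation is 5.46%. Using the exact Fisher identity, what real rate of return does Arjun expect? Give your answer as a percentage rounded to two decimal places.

By the Fisher identity, 1 + r = (1 + i)/(1 + π).
1 + r = 1.07490 / 1.05460 = 1.019249
r = 1.019249 − 1 = 1.9249%, i.e. 1.92%.

1.92%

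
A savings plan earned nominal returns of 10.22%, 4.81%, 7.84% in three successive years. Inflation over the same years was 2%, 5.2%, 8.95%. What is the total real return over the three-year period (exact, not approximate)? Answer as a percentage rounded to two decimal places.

6.56%

Compound the nominal returns: 1.1022 × 1.0481 × 1.0784 = 1.245785.
Compound inflation: 1.0200 × 1.0520 × 1.0895 = 1.169077.
Deflate: 1.245785 / 1.169077 = 1.065614.
Total real return = 1.065614 − 1 → 6.56%.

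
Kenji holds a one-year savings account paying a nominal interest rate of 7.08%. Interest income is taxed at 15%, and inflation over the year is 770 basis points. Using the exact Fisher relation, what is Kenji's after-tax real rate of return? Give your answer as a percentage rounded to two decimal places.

-1.56%

After-tax nominal return = 7.08% × (1 − 0.15) = 6.0180%.
1 + r = 1.06018 / 1.07700 = 0.984383
After-tax real rate = 0.984383 − 1 → -1.56%.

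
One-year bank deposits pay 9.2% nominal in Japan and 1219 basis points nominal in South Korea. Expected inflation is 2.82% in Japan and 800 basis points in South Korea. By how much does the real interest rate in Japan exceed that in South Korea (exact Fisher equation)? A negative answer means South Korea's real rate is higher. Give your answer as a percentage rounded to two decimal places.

Japan: (1 + 0.0920)/(1 + 0.0282) − 1 = 6.2050%
South Korea: (1 + 0.1219)/(1 + 0.0800) − 1 = 3.8796%
Differential = 6.2050% − 3.8796% = 2.3254% → 2.33%.

2.33%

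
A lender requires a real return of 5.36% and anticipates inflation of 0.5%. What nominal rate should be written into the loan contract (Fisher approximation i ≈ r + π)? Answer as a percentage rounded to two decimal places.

i ≈ r + π = 5.36% + 0.5% = 5.86%.

5.86%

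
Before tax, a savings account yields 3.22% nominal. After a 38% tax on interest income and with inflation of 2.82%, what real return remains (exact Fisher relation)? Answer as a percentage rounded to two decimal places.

-0.80%

After-tax nominal return = 3.22% × (1 − 0.38) = 1.9964%.
1 + r = 1.019964 / 1.02820 = 0.991990
After-tax real rate = 0.991990 − 1 → -0.80%.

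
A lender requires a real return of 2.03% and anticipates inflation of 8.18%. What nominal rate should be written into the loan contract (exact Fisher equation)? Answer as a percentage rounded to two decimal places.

(1 + i) = (1 + r)(1 + π) = 1.02030 × 1.08180 = 1.10376054
i = 1.10376054 − 1, so the required nominal rate is 10.38%.

10.38%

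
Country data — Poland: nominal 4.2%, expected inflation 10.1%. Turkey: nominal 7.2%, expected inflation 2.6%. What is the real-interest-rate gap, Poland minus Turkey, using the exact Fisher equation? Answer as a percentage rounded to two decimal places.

-9.84%

Poland: (1 + 0.0420)/(1 + 0.1010) − 1 = -5.3588%
Turkey: (1 + 0.0720)/(1 + 0.0260) − 1 = 4.4834%
Differential = -5.3588% − 4.4834% = -9.8422% → -9.84%.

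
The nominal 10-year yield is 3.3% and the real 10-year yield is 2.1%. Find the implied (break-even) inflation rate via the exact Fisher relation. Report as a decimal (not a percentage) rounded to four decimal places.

(1 + π) = (1 + i)/(1 + r) = 1.03300 / 1.02100 = 1.011753
Break-even inflation = 1.011753 − 1 → 0.0118.

0.0118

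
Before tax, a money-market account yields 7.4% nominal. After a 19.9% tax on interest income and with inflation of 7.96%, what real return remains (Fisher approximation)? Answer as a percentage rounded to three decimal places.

After-tax nominal return = 7.4% × (1 − 0.199) = 5.9274%.
r ≈ 5.9274% − 7.96% → -2.033%.

-2.033%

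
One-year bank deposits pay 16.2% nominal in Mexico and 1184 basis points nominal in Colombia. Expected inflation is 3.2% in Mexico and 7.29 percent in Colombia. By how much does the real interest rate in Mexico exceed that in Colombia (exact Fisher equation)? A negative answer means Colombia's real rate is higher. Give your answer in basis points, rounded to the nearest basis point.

Mexico: (1 + 0.1620)/(1 + 0.0320) − 1 = 12.5969%
Colombia: (1 + 0.1184)/(1 + 0.0729) − 1 = 4.2408%
Differential = 12.5969% − 4.2408% = 8.3561% → 836 basis points.

836 basis points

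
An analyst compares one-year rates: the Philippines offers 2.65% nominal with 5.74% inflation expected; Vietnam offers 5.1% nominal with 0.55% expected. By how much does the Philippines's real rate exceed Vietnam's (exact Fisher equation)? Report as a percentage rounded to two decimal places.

-7.45%

The Philippines: (1 + 0.0265)/(1 + 0.0574) − 1 = -2.9223%
Vietnam: (1 + 0.0510)/(1 + 0.0055) − 1 = 4.5251%
Differential = -2.9223% − 4.5251% = -7.4474% → -7.45%.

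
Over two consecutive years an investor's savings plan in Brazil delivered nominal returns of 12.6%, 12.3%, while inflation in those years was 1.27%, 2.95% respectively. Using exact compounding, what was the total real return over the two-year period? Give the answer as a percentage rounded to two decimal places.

Compound the nominal returns: 1.1260 × 1.1230 = 1.264498.
Compound inflation: 1.0127 × 1.0295 = 1.042575.
Deflate: 1.264498 / 1.042575 = 1.212861.
Total real return = 1.212861 − 1 → 21.29%.

21.29%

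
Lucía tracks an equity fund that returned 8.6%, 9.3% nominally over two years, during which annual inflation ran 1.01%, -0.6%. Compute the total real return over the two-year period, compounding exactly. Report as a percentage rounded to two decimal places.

18.22%

Nominal growth factor = 1.0860 × 1.0930 = 1.186998
Price-level growth factor = 1.0101 × 0.9940 = 1.004039
Real growth factor = 1.186998 / 1.004039 = 1.182223
Total real return = 1.182223 − 1 → 18.22%.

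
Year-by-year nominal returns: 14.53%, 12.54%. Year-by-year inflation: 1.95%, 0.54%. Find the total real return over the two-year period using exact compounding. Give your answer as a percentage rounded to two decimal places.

25.75%

Compound the nominal returns: 1.1453 × 1.1254 = 1.288921.
Compound inflation: 1.0195 × 1.0054 = 1.025005.
Deflate: 1.288921 / 1.025005 = 1.257477.
Total real return = 1.257477 − 1 → 25.75%.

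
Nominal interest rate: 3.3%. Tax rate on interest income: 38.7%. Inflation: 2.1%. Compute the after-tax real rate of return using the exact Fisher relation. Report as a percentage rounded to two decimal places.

After-tax nominal return = 3.3% × (1 − 0.387) = 2.0229%.
1 + r = 1.020229 / 1.02100 = 0.999245
After-tax real rate = 0.999245 − 1 → -0.08%.

-0.08%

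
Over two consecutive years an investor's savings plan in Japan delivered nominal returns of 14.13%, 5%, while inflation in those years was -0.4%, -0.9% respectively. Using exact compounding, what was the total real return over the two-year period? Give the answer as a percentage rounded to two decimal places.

Compound the nominal returns: 1.1413 × 1.0500 = 1.198365.
Compound inflation: 0.9960 × 0.9910 = 0.987036.
Deflate: 1.198365 / 0.987036 = 1.214105.
Total real return = 1.214105 − 1 → 21.41%.

21.41%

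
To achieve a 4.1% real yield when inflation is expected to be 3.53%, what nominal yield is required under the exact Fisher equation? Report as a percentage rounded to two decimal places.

7.77%

(1 + i) = (1 + r)(1 + π) = 1.04100 × 1.03530 = 1.0777473
i = 1.0777473 − 1, so the required nominal rate is 7.77%.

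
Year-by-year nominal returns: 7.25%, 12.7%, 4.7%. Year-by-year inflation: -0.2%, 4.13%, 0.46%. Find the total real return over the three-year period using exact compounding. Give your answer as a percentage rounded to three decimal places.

21.218%

Nominal growth factor = 1.0725 × 1.1270 × 1.0470 = 1.265517
Price-level growth factor = 0.9980 × 1.0413 × 1.0046 = 1.043998
Real growth factor = 1.265517 / 1.043998 = 1.212183
Total real return = 1.212183 − 1 → 21.218%.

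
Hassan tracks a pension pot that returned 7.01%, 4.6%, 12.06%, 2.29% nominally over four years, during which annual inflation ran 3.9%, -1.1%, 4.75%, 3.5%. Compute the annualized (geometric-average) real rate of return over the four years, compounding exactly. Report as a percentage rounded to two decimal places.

3.59%

Compound the nominal returns: 1.0701 × 1.0460 × 1.1206 × 1.0229 = 1.28303896.
Compound inflation: 1.0390 × 0.9890 × 1.0475 × 1.0350 = 1.11405394.
Deflate: 1.28303896 / 1.11405394 = 1.15168477.
Annualized real rate = 1.15168477^(1/4) − 1 = 3.5937% → 3.59%.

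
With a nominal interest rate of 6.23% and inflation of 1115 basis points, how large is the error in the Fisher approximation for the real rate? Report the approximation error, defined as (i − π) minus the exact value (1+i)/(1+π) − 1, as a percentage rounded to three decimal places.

-0.494%

Approximate: r ≈ 6.230% − 11.150% = -4.9200%
Exact: (1 + 0.0623)/(1 + 0.1115) − 1 = -4.42645%
Error = -4.9200% − (-4.42645%) = -0.49355% → -0.494%.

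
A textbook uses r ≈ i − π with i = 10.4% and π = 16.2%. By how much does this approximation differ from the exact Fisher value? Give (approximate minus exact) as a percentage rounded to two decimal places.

Approximate: r ≈ 10.400% − 16.200% = -5.8000%
Exact: (1 + 0.1040)/(1 + 0.1620) − 1 = -4.9914%
Error = -5.8000% − (-4.9914%) = -0.8086% → -0.81%.

-0.81%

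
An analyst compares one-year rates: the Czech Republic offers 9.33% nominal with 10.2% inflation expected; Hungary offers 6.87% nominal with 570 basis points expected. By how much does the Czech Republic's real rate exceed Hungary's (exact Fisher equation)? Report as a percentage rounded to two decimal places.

The Czech Republic: (1 + 0.0933)/(1 + 0.1020) − 1 = -0.7895%
Hungary: (1 + 0.0687)/(1 + 0.0570) − 1 = 1.1069%
Differential = -0.7895% − 1.1069% = -1.8964% → -1.90%.

-1.90%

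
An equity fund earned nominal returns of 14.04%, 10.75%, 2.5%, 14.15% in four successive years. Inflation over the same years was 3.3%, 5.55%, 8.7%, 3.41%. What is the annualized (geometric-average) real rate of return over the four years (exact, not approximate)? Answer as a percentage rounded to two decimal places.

Nominal growth factor = 1.1404 × 1.1075 × 1.0250 × 1.1415 = 1.47774917
Price-level growth factor = 1.0330 × 1.0555 × 1.0870 × 1.0341 = 1.22560533
Real growth factor = 1.47774917 / 1.22560533 = 1.20573005
Annualized real rate = 1.20573005^(1/4) − 1 = 4.7882% → 4.79%.

4.79%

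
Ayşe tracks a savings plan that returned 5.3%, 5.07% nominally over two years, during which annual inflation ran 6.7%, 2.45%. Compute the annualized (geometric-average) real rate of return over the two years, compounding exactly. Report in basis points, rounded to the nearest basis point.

Compound the nominal returns: 1.0530 × 1.0507 = 1.10638710.
Compound inflation: 1.0670 × 1.0245 = 1.09314150.
Deflate: 1.10638710 / 1.09314150 = 1.01211700.
Annualized real rate = 1.01211700^(1/2) − 1 = 0.6040% → 60 basis points.

60 basis points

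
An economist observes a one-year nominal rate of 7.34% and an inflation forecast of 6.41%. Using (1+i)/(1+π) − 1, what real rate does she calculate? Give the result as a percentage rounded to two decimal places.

0.87%

By the Fisher equation, 1 + r = (1 + i)/(1 + π).
1 + r = 1.07340 / 1.06410 = 1.008740
r = 1.008740 − 1 = 0.8740%, i.e. 0.87%.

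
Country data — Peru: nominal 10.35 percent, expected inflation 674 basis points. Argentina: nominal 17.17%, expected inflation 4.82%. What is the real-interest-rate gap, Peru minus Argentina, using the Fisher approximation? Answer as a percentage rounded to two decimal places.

-8.74%

Peru: 10.35% − 6.74% = 3.610%
Argentina: 17.17% − 4.82% = 12.350%
Differential = -8.740% → -8.74%.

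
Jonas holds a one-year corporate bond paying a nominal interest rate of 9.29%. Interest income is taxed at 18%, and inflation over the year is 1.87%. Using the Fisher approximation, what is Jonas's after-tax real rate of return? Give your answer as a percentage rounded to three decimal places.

5.748%

After-tax nominal return = 9.29% × (1 − 0.18) = 7.6178%.
r ≈ 7.6178% − 1.87% → 5.748%.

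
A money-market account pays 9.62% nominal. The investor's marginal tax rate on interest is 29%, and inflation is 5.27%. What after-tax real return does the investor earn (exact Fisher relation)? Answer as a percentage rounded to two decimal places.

1.48%

After-tax nominal return = 9.62% × (1 − 0.29) = 6.8302%.
1 + r = 1.068302 / 1.05270 = 1.014821
After-tax real rate = 1.014821 − 1 → 1.48%.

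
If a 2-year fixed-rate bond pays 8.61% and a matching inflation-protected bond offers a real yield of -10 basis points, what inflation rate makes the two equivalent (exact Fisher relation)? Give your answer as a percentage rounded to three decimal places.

(1 + π) = (1 + i)/(1 + r) = 1.08610 / 0.99900 = 1.087187
Break-even inflation = 1.087187 − 1 → 8.719%.

8.719%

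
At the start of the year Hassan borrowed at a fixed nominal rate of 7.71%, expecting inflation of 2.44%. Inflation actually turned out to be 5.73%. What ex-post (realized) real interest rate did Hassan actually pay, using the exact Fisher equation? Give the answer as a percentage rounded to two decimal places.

Ex-post: (1 + 0.0771)/(1 + 0.0573) − 1 = 1.8727%
So the realized real rate is 1.87%.

1.87%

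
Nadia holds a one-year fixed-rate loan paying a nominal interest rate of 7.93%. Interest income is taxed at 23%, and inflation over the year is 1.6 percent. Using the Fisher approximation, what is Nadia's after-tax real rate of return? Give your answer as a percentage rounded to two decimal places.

After-tax nominal return = 7.93% × (1 − 0.23) = 6.1061%.
r ≈ 6.1061% − 1.6% → 4.51%.

4.51%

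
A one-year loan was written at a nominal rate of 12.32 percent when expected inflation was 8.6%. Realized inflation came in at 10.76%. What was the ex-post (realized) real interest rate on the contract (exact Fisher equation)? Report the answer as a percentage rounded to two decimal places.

1.41%

Ex-post: (1 + 0.1232)/(1 + 0.1076) − 1 = 1.4085%
So the realized real rate is 1.41%.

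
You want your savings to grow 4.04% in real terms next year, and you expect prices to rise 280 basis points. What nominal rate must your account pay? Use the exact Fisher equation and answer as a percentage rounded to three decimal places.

6.953%

(1 + i) = (1 + r)(1 + π) = 1.04040 × 1.02800 = 1.0695312
i = 1.0695312 − 1, so the required nominal rate is 6.953%.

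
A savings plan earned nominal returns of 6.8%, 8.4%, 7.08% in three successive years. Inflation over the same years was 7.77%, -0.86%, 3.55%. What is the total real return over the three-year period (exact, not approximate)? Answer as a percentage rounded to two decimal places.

Compound the nominal returns: 1.0680 × 1.0840 × 1.0708 = 1.239678.
Compound inflation: 1.0777 × 0.9914 × 1.0355 = 1.106361.
Deflate: 1.239678 / 1.106361 = 1.120500.
Total real return = 1.120500 − 1 → 12.05%.

12.05%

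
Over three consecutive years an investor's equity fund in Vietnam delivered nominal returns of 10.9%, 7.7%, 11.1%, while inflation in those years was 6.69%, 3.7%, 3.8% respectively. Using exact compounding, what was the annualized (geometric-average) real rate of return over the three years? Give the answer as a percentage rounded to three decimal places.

Nominal growth factor = 1.1090 × 1.0770 × 1.1110 = 1.32697062
Price-level growth factor = 1.0669 × 1.0370 × 1.0380 = 1.14841756
Real growth factor = 1.32697062 / 1.14841756 = 1.15547747
Annualized real rate = 1.15547747^(1/3) − 1 = 4.9350% → 4.935%.

4.935%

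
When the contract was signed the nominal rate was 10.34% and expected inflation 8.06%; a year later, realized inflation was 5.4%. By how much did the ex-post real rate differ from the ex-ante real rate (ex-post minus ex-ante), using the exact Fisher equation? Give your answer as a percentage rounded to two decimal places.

2.58%

Ex-ante: (1 + 0.1034)/(1 + 0.0806) − 1 = 2.1099%
Ex-post: (1 + 0.1034)/(1 + 0.0540) − 1 = 4.6869%
Difference (ex-post − ex-ante) = 2.5770% → 2.58%.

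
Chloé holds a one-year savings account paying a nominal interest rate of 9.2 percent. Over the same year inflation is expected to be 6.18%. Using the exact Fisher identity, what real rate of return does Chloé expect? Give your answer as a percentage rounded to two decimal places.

1 + r = 1.09200 / 1.06180 = 1.028442
r = 1.028442 − 1 = 2.8442%, i.e. 2.84%.

2.84%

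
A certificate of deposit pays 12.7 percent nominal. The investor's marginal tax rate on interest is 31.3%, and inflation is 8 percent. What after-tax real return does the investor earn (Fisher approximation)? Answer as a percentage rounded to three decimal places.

After-tax nominal return = 12.7% × (1 − 0.313) = 8.7249%.
r ≈ 8.7249% − 8% → 0.725%.

0.725%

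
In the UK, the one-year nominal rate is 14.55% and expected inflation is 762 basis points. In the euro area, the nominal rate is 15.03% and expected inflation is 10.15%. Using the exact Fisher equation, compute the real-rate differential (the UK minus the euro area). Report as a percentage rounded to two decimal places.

The UK: (1 + 0.1455)/(1 + 0.0762) − 1 = 6.4393%
The euro area: (1 + 0.1503)/(1 + 0.1015) − 1 = 4.4303%
Differential = 6.4393% − 4.4303% = 2.0090% → 2.01%.

2.01%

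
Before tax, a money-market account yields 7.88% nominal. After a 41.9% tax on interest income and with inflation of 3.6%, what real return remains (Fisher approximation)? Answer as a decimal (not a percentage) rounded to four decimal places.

After-tax nominal return = 7.88% × (1 − 0.419) = 4.57828%.
r ≈ 4.57828% − 3.6% → 0.0098.

0.0098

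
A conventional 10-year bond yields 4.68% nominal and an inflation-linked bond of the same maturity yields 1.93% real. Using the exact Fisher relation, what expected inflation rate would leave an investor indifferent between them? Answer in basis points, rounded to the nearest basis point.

(1 + π) = (1 + i)/(1 + r) = 1.04680 / 1.01930 = 1.026979
Break-even inflation = 1.026979 − 1 → 270 basis points.

270 basis points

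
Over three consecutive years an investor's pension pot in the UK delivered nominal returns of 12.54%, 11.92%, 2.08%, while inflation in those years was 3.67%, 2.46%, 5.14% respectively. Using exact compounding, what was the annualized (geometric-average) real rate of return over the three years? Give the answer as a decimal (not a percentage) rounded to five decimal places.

Nominal growth factor = 1.1254 × 1.1192 × 1.0208 = 1.28574627
Price-level growth factor = 1.0367 × 1.0246 × 1.0514 = 1.11680004
Real growth factor = 1.28574627 / 1.11680004 = 1.15127706
Annualized real rate = 1.15127706^(1/3) − 1 = 4.8077% → 0.04808.

0.04808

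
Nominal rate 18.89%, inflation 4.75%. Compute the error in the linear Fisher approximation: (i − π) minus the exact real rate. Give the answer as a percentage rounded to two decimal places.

0.64%

Approximate: r ≈ 18.890% − 4.750% = 14.1400%
Exact: (1 + 0.1889)/(1 + 0.0475) − 1 = 13.4988%
Error = 14.1400% − 13.4988% = 0.6412% → 0.64%.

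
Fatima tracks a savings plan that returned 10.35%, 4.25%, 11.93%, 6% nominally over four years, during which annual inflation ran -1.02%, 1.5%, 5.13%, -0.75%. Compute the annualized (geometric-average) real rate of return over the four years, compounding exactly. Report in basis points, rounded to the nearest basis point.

682 basis points

Nominal growth factor = 1.1035 × 1.0425 × 1.1193 × 1.0600 = 1.36489980
Price-level growth factor = 0.9898 × 1.0150 × 1.0513 × 0.9925 = 1.04826400
Real growth factor = 1.36489980 / 1.04826400 = 1.30205731
Annualized real rate = 1.30205731^(1/4) − 1 = 6.8212% → 682 basis points.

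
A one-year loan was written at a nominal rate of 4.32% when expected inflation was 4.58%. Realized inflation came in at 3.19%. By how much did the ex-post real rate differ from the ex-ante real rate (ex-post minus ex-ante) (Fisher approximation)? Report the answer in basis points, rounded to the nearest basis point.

Ex-ante: 4.32% − 4.58% = -0.260%
Ex-post: 4.32% − 3.19% = 1.130%
Difference (ex-post − ex-ante) = 1.3900% → 139 basis points.

139 basis points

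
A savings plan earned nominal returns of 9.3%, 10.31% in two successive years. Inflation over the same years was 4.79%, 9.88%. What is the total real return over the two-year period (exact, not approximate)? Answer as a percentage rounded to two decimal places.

Compound the nominal returns: 1.0930 × 1.1031 = 1.205688.
Compound inflation: 1.0479 × 1.0988 = 1.151433.
Deflate: 1.205688 / 1.151433 = 1.047120.
Total real return = 1.047120 − 1 → 4.71%.

4.71%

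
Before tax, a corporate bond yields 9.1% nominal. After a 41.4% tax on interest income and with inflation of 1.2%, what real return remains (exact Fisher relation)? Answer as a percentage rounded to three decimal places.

After-tax nominal return = 9.1% × (1 − 0.414) = 5.3326%.
1 + r = 1.053326 / 1.01200 = 1.040836
After-tax real rate = 1.040836 − 1 → 4.084%.

4.084%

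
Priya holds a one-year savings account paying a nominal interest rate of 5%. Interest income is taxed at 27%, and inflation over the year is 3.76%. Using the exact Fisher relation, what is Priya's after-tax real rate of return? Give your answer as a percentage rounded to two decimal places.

-0.11%

After-tax nominal return = 5% × (1 − 0.27) = 3.6500%.
1 + r = 1.03650 / 1.03760 = 0.998940
After-tax real rate = 0.998940 − 1 → -0.11%.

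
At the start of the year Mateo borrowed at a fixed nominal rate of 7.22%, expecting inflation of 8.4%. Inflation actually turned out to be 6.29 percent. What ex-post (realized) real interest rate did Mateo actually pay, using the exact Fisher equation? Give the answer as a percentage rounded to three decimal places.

Ex-post: (1 + 0.0722)/(1 + 0.0629) − 1 = 0.8750%
So the realized real rate is 0.875%.

0.875%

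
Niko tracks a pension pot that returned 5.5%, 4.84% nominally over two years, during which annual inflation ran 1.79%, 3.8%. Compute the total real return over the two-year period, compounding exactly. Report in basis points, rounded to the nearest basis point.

Nominal growth factor = 1.0550 × 1.0484 = 1.106062
Price-level growth factor = 1.0179 × 1.0380 = 1.056580
Real growth factor = 1.106062 / 1.056580 = 1.046832
Total real return = 1.046832 − 1 → 468 basis points.

468 basis points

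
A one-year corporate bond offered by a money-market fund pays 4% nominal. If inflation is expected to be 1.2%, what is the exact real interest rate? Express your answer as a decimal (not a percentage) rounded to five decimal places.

0.02767

By the Fisher equation, 1 + r = (1 + i)/(1 + π).
1 + r = 1.04000 / 1.01200 = 1.027668
r = 1.027668 − 1 = 2.7668%, i.e. 0.02767.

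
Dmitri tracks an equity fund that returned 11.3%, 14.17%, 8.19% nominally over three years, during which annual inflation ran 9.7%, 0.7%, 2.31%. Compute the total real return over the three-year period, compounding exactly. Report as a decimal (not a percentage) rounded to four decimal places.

Nominal growth factor = 1.1130 × 1.1417 × 1.0819 = 1.374783
Price-level growth factor = 1.0970 × 1.0070 × 1.0231 = 1.130197
Real growth factor = 1.374783 / 1.130197 = 1.216410
Total real return = 1.216410 − 1 → 0.2164.

0.2164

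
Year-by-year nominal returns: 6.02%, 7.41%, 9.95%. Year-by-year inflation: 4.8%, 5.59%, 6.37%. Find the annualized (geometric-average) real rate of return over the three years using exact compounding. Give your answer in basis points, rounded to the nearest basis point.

208 basis points

Nominal growth factor = 1.0602 × 1.0741 × 1.0995 = 1.25206752
Price-level growth factor = 1.0480 × 1.0559 × 1.0637 = 1.17707255
Real growth factor = 1.25206752 / 1.17707255 = 1.06371313
Annualized real rate = 1.06371313^(1/3) − 1 = 2.0802% → 208 basis points.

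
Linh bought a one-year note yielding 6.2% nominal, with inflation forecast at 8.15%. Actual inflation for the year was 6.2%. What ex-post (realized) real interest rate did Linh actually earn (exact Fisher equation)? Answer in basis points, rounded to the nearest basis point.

0 basis points

Ex-post: (1 + 0.0620)/(1 + 0.0620) − 1 = 0.0000%
So the realized real rate is 0 basis points.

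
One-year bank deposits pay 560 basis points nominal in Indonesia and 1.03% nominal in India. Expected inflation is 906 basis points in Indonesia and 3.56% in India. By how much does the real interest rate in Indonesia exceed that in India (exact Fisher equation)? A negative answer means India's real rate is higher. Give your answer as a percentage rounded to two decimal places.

-0.73%

Indonesia: (1 + 0.0560)/(1 + 0.0906) − 1 = -3.1726%
India: (1 + 0.0103)/(1 + 0.0356) − 1 = -2.4430%
Differential = -3.1726% − (-2.4430%) = -0.7295% → -0.73%.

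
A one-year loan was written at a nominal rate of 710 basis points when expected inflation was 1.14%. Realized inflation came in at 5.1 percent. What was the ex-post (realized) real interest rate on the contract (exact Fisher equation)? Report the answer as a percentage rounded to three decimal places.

Ex-post: (1 + 0.0710)/(1 + 0.0510) − 1 = 1.9029%
So the realized real rate is 1.903%.

1.903%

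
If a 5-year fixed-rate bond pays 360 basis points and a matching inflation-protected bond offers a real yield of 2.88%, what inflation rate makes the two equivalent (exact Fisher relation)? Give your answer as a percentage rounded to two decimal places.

(1 + π) = (1 + i)/(1 + r) = 1.03600 / 1.02880 = 1.006998
Break-even inflation = 1.006998 − 1 → 0.70%.

0.70%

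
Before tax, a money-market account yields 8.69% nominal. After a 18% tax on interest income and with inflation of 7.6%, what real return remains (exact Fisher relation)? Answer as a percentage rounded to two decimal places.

After-tax nominal return = 8.69% × (1 − 0.18) = 7.1258%.
1 + r = 1.071258 / 1.07600 = 0.995593
After-tax real rate = 0.995593 − 1 → -0.44%.

-0.44%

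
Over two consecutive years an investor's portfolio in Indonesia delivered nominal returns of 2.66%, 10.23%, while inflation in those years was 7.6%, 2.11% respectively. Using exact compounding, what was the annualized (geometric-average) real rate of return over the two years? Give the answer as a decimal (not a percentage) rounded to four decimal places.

0.0149

Nominal growth factor = 1.0266 × 1.1023 = 1.13162118
Price-level growth factor = 1.0760 × 1.0211 = 1.09870360
Real growth factor = 1.13162118 / 1.09870360 = 1.02996038
Annualized real rate = 1.02996038^(1/2) − 1 = 1.4870% → 0.0149.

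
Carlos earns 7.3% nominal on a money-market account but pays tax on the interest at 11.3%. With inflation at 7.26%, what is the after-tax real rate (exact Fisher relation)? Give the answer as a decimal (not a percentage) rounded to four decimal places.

-0.0073

After-tax nominal return = 7.3% × (1 − 0.113) = 6.4751%.
1 + r = 1.064751 / 1.07260 = 0.992682
After-tax real rate = 0.992682 − 1 → -0.0073.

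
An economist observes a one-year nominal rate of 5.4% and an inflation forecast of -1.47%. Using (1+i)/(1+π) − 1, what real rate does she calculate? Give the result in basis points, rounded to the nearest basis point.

1 + r = 1.05400 / 0.98530 = 1.069725
r = 1.069725 − 1 = 6.9725%, i.e. 697 basis points.

697 basis points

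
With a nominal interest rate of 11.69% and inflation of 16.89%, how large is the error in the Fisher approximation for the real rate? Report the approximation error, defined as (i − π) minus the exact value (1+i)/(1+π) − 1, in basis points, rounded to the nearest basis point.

-75 basis points

Approximate: r ≈ 11.690% − 16.890% = -5.2000%
Exact: (1 + 0.1169)/(1 + 0.1689) − 1 = -4.4486%
Error = -5.2000% − (-4.4486%) = -0.7514% → -75 basis points.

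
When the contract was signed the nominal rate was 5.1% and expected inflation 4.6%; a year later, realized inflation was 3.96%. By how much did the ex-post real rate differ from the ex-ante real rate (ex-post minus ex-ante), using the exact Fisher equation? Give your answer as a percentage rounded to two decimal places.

0.62%

Ex-ante: (1 + 0.0510)/(1 + 0.0460) − 1 = 0.4780%
Ex-post: (1 + 0.0510)/(1 + 0.0396) − 1 = 1.0966%
Difference (ex-post − ex-ante) = 0.6186% → 0.62%.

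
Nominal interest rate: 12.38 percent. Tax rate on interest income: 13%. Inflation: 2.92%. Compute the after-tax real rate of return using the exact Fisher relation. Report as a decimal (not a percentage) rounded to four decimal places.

After-tax nominal return = 12.38% × (1 − 0.13) = 10.7706%.
1 + r = 1.107706 / 1.02920 = 1.076279
After-tax real rate = 1.076279 − 1 → 0.0763.

0.0763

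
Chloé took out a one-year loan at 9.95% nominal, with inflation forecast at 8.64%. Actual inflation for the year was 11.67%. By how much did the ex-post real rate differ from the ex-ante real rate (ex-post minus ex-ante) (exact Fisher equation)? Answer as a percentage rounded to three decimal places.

Ex-ante: (1 + 0.0995)/(1 + 0.0864) − 1 = 1.2058%
Ex-post: (1 + 0.0995)/(1 + 0.1167) − 1 = -1.5403%
Difference (ex-post − ex-ante) = -2.7461% → -2.746%.

-2.746%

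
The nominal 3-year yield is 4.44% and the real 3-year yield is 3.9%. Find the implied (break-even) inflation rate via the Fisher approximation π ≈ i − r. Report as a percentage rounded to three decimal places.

0.540%

π ≈ i − r = 4.44% − 3.9% → 0.540%.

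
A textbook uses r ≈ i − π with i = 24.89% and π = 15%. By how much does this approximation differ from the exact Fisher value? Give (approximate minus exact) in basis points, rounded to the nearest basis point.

129 basis points

Approximate: r ≈ 24.890% − 15.000% = 9.8900%
Exact: (1 + 0.2489)/(1 + 0.1500) − 1 = 8.6000%
Error = 9.8900% − 8.6000% = 1.2900% → 129 basis points.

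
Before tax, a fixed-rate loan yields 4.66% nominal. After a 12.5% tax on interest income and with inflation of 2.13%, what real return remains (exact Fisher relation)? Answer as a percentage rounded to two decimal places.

After-tax nominal return = 4.66% × (1 − 0.125) = 4.0775%.
1 + r = 1.040775 / 1.02130 = 1.019069
After-tax real rate = 1.019069 − 1 → 1.91%.

1.91%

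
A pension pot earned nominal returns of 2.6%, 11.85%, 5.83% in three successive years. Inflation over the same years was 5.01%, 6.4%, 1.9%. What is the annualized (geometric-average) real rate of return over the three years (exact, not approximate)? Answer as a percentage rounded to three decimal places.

Compound the nominal returns: 1.0260 × 1.1185 × 1.0583 = 1.21448497.
Compound inflation: 1.0501 × 1.0640 × 1.0190 = 1.13853522.
Deflate: 1.21448497 / 1.13853522 = 1.06670830.
Annualized real rate = 1.06670830^(1/3) − 1 = 2.1759% → 2.176%.

2.176%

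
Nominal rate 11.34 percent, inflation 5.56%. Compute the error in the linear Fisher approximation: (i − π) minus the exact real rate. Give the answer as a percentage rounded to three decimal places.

Approximate: r ≈ 11.340% − 5.560% = 5.7800%
Exact: (1 + 0.1134)/(1 + 0.0556) − 1 = 5.4756%
Error = 5.7800% − 5.4756% = 0.3044% → 0.304%.

0.304%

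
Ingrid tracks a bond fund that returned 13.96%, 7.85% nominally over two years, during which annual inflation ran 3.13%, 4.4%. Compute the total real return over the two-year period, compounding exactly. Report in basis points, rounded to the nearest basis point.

Nominal growth factor = 1.1396 × 1.0785 = 1.229059
Price-level growth factor = 1.0313 × 1.0440 = 1.076677
Real growth factor = 1.229059 / 1.076677 = 1.141529
Total real return = 1.141529 − 1 → 1415 basis points.

1415 basis points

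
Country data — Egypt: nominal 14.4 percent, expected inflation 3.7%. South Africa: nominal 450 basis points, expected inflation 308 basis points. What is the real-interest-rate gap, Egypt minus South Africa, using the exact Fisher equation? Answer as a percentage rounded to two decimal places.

Egypt: (1 + 0.1440)/(1 + 0.0370) − 1 = 10.3182%
South Africa: (1 + 0.0450)/(1 + 0.0308) − 1 = 1.3776%
Differential = 10.3182% − 1.3776% = 8.9407% → 8.94%.

8.94%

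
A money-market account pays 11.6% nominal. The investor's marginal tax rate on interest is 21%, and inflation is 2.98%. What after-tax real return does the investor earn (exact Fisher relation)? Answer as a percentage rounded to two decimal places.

6.01%

After-tax nominal return = 11.6% × (1 − 0.21) = 9.1640%.
1 + r = 1.09164 / 1.02980 = 1.0600505
After-tax real rate = 1.0600505 − 1 → 6.01%.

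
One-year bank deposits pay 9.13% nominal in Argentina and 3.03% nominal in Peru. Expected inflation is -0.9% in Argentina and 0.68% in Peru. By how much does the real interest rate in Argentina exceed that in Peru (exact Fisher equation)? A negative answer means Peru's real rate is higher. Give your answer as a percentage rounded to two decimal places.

7.79%

Argentina: (1 + 0.0913)/(1 − 0.0090) − 1 = 10.1211%
Peru: (1 + 0.0303)/(1 + 0.0068) − 1 = 2.3341%
Differential = 10.1211% − 2.3341% = 7.7870% → 7.79%.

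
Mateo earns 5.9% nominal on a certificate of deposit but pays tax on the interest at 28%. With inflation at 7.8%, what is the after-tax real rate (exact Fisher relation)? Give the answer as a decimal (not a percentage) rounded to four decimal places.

-0.0329

After-tax nominal return = 5.9% × (1 − 0.28) = 4.2480%.
1 + r = 1.04248 / 1.07800 = 0.9670501
After-tax real rate = 0.9670501 − 1 → -0.0329.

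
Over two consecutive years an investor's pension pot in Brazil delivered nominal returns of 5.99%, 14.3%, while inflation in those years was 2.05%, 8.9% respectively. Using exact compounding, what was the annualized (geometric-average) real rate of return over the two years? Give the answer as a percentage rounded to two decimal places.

4.41%

Compound the nominal returns: 1.0599 × 1.1430 = 1.21146570.
Compound inflation: 1.0205 × 1.0890 = 1.11132450.
Deflate: 1.21146570 / 1.11132450 = 1.09010977.
Annualized real rate = 1.09010977^(1/2) − 1 = 4.4083% → 4.41%.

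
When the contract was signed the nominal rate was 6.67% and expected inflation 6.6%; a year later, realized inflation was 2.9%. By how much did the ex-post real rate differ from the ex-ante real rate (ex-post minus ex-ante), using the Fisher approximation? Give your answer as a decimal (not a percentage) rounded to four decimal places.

0.0370

Ex-ante: 6.67% − 6.6% = 0.070%
Ex-post: 6.67% − 2.9% = 3.770%
Difference (ex-post − ex-ante) = 3.7000% → 0.0370.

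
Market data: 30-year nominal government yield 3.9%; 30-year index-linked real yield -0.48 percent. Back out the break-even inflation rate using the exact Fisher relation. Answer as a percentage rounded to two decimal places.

(1 + π) = (1 + i)/(1 + r) = 1.03900 / 0.99520 = 1.044011
Break-even inflation = 1.044011 − 1 → 4.40%.

4.40%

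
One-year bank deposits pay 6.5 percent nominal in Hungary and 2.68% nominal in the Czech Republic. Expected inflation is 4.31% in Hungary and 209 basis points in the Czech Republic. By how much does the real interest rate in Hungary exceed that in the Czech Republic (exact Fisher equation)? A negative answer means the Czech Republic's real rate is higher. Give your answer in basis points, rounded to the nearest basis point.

Hungary: (1 + 0.0650)/(1 + 0.0431) − 1 = 2.0995%
The Czech Republic: (1 + 0.0268)/(1 + 0.0209) − 1 = 0.5779%
Differential = 2.0995% − 0.5779% = 1.5216% → 152 basis points.

152 basis points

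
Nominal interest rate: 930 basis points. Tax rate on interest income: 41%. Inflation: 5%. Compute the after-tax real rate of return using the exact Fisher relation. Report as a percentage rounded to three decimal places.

After-tax nominal return = 9.3% × (1 − 0.41) = 5.4870%.
1 + r = 1.05487 / 1.05000 = 1.004638
After-tax real rate = 1.004638 − 1 → 0.464%.

0.464%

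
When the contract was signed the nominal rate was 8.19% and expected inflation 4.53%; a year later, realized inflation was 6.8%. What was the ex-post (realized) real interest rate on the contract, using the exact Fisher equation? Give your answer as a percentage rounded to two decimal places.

1.30%

Ex-post: (1 + 0.0819)/(1 + 0.0680) − 1 = 1.3015%
So the realized real rate is 1.30%.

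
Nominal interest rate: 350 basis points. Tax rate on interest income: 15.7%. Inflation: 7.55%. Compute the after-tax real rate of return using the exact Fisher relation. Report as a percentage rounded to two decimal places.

After-tax nominal return = 3.5% × (1 − 0.157) = 2.9505%.
1 + r = 1.029505 / 1.07550 = 0.957234
After-tax real rate = 0.957234 − 1 → -4.28%.

-4.28%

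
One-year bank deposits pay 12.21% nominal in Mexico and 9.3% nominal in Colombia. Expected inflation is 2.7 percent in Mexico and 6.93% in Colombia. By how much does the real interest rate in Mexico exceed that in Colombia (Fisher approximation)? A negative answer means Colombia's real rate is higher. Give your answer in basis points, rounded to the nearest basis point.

714 basis points

Mexico: 12.21% − 2.7% = 9.510%
Colombia: 9.3% − 6.93% = 2.370%
Differential = 7.140% → 714 basis points.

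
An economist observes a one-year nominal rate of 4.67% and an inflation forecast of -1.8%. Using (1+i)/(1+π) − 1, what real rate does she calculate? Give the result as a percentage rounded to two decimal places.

6.59%

By the Fisher relation, 1 + r = (1 + i)/(1 + π).
1 + r = 1.04670 / 0.98200 = 1.065886
r = 1.065886 − 1 = 6.5886%, i.e. 6.59%.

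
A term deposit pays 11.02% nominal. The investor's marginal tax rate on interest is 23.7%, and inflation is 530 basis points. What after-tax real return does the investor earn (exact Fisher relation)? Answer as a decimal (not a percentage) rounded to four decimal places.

After-tax nominal return = 11.02% × (1 − 0.237) = 8.40826%.
1 + r = 1.0840826 / 1.05300 = 1.029518
After-tax real rate = 1.029518 − 1 → 0.0295.

0.0295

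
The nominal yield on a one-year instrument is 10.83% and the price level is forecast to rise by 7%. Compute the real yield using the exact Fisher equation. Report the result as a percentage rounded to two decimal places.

3.58%

By the Fisher identity, 1 + r = (1 + i)/(1 + π).
1 + r = 1.10830 / 1.07000 = 1.035794
r = 1.035794 − 1 = 3.5794%, i.e. 3.58%.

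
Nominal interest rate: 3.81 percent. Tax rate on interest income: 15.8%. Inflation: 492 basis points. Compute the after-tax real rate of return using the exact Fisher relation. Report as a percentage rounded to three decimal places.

After-tax nominal return = 3.81% × (1 − 0.158) = 3.20802%.
1 + r = 1.0320802 / 1.04920 = 0.983683
After-tax real rate = 0.983683 − 1 → -1.632%.

-1.632%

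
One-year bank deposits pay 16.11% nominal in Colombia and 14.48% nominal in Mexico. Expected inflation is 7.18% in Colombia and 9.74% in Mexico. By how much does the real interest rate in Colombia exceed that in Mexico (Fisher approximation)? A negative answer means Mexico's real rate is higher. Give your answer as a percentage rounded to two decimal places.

Colombia: 16.11% − 7.18% = 8.930%
Mexico: 14.48% − 9.74% = 4.740%
Differential = 4.190% → 4.19%.

4.19%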